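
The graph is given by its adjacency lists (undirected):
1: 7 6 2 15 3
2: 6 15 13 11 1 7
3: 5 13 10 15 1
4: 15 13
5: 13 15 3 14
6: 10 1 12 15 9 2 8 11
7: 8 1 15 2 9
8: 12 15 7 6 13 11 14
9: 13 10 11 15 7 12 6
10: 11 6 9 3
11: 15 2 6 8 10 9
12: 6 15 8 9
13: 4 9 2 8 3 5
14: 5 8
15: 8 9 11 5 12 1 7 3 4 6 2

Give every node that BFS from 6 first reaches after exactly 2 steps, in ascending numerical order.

Level 0: 6
Level 1: 1, 2, 8, 9, 10, 11, 12, 15
Level 2: 3, 4, 5, 7, 13, 14

3, 4, 5, 7, 13, 14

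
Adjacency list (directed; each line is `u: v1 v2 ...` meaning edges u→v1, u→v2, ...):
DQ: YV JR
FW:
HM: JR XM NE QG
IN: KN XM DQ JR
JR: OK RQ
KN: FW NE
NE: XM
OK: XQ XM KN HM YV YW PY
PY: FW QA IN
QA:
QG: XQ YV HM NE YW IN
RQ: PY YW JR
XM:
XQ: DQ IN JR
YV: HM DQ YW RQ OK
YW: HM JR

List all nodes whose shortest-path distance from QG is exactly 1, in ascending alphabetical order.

HM, IN, NE, XQ, YV, YW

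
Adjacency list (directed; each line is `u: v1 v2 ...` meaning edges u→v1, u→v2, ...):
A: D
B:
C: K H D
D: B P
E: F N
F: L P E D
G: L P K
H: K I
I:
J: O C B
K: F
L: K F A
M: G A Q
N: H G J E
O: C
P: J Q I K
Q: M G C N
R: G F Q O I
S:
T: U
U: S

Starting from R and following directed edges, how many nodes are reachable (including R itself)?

18

BFS from R visits: R, F, G, I, O, Q, D, E, L, P, K, C, M, N, B, A, J, H
Reachable nodes: 18 of 21 total.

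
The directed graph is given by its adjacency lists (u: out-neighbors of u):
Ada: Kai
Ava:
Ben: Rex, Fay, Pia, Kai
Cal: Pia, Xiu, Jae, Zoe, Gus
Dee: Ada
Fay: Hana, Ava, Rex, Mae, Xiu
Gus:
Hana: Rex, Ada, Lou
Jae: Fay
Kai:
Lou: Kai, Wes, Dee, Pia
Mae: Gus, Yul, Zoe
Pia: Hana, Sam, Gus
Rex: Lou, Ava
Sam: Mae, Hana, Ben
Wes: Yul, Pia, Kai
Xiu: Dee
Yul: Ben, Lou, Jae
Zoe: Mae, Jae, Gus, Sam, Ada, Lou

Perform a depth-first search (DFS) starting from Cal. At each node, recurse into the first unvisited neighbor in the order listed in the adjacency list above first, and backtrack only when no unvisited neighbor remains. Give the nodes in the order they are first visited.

Visit Cal
Cal → Pia
Pia → Hana
Hana → Rex
Rex → Lou
Lou → Kai
Lou → Wes
Wes → Yul
Yul → Ben
Ben → Fay
Fay → Ava
Fay → Mae
Mae → Gus
Mae → Zoe
Zoe → Jae
Zoe → Sam
Zoe → Ada
Fay → Xiu
Xiu → Dee

Cal, Pia, Hana, Rex, Lou, Kai, Wes, Yul, Ben, Fay, Ava, Mae, Gus, Zoe, Jae, Sam, Ada, Xiu, Dee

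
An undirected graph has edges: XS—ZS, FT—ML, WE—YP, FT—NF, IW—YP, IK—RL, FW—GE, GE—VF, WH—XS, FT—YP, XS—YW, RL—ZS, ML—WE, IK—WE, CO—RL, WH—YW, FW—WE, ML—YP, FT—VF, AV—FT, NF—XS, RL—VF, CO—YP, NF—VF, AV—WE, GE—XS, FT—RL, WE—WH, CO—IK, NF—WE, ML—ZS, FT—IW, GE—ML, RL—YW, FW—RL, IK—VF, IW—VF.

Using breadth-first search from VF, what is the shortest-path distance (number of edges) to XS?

2

Level 0: VF
Level 1: FT, GE, IK, IW, NF, RL
Level 2: AV, CO, FW, ML, WE, XS, YP, YW, ZS
Level 3: WH
XS first appears at level 2.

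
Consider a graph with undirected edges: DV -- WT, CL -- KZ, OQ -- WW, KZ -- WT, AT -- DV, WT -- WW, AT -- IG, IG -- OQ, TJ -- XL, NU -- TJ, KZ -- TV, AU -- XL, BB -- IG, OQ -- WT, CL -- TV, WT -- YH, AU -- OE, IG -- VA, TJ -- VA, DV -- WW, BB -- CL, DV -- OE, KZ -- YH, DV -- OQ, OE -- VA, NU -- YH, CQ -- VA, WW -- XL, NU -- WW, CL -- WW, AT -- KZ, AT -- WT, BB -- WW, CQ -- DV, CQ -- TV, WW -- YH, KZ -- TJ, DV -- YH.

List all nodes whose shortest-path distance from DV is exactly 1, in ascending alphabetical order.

AT, CQ, OE, OQ, WT, WW, YH

Level 0: DV
Level 1: AT, CQ, OE, OQ, WT, WW, YH
Level 2: AU, BB, CL, IG, KZ, NU, TV, VA, XL
Level 3: TJ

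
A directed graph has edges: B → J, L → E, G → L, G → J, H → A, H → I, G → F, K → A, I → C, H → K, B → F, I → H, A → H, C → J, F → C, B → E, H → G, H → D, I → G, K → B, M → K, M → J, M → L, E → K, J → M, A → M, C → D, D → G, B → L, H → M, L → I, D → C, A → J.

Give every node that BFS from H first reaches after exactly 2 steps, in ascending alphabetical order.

B, C, F, J, L

Level 0: H
Level 1: A, D, G, I, K, M
Level 2: B, C, F, J, L
Level 3: E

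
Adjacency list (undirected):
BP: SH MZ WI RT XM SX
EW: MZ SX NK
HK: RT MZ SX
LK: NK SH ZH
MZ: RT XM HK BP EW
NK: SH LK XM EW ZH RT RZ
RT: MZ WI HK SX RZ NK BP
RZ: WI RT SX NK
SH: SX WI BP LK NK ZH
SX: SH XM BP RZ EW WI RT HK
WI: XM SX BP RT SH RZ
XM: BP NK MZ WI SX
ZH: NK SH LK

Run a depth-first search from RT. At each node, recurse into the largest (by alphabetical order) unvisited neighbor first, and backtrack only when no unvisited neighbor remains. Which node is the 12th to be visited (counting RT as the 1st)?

HK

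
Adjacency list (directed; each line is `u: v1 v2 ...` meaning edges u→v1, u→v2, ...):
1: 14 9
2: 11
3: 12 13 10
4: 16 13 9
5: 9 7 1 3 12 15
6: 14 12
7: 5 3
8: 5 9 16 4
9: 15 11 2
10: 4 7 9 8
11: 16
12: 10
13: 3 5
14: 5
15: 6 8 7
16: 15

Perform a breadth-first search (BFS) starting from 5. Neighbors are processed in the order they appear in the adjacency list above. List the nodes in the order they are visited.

5 9 7 1 3 12 15 11 2 14 13 10 6 8 16 4

Visit 5; enqueue 9, 7, 1, 3, 12, 15 → queue [9, 7, 1, 3, 12, 15]
Visit 9; enqueue 11, 2 → queue [7, 1, 3, 12, 15, 11, 2]
Visit 7 → queue [1, 3, 12, 15, 11, 2]
Visit 1; enqueue 14 → queue [3, 12, 15, 11, 2, 14]
Visit 3; enqueue 13, 10 → queue [12, 15, 11, 2, 14, 13, 10]
Visit 12 → queue [15, 11, 2, 14, 13, 10]
Visit 15; enqueue 6, 8 → queue [11, 2, 14, 13, 10, 6, 8]
Visit 11; enqueue 16 → queue [2, 14, 13, 10, 6, 8, 16]
Visit 2 → queue [14, 13, 10, 6, 8, 16]
Visit 14 → queue [13, 10, 6, 8, 16]
Visit 13 → queue [10, 6, 8, 16]
Visit 10; enqueue 4 → queue [6, 8, 16, 4]
Visit 6 → queue [8, 16, 4]
Visit 8 → queue [16, 4]
Visit 16 → queue [4]
Visit 4 → queue []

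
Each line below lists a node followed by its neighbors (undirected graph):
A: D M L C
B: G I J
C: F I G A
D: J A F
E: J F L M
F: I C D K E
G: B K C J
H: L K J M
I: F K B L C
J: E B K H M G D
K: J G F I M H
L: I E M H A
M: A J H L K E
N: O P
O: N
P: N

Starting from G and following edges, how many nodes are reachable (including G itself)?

13

BFS from G visits: G, K, J, C, B, M, I, H, F, E, D, A, L
Reachable nodes: 13 of 16 total.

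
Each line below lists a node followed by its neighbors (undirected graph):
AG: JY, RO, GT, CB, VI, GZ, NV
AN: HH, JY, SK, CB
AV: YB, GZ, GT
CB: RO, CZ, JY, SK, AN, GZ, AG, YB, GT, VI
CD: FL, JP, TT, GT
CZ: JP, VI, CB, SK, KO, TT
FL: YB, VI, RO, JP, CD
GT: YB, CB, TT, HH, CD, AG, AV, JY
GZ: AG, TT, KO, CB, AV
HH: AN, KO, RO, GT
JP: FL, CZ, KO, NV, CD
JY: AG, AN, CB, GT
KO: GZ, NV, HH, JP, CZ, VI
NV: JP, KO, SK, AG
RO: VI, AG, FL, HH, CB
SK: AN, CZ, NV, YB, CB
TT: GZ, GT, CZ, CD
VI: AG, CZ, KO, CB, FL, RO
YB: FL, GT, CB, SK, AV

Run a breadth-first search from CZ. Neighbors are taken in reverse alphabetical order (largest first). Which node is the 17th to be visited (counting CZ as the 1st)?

Visit CZ; enqueue VI, TT, SK, KO, JP, CB → queue [VI, TT, SK, KO, JP, CB]
Visit VI; enqueue RO, FL, AG → queue [TT, SK, KO, JP, CB, RO, FL, AG]
Visit TT; enqueue GZ, GT, CD → queue [SK, KO, JP, CB, RO, FL, AG, GZ, GT, CD]
Visit SK; enqueue YB, NV, AN → queue [KO, JP, CB, RO, FL, AG, GZ, GT, CD, YB, NV, AN]
Visit KO; enqueue HH → queue [JP, CB, RO, FL, AG, GZ, GT, CD, YB, NV, AN, HH]
Visit JP → queue [CB, RO, FL, AG, GZ, GT, CD, YB, NV, AN, HH]
Visit CB; enqueue JY → queue [RO, FL, AG, GZ, GT, CD, YB, NV, AN, HH, JY]
Visit RO → queue [FL, AG, GZ, GT, CD, YB, NV, AN, HH, JY]
Visit FL → queue [AG, GZ, GT, CD, YB, NV, AN, HH, JY]
Visit AG → queue [GZ, GT, CD, YB, NV, AN, HH, JY]
Visit GZ; enqueue AV → queue [GT, CD, YB, NV, AN, HH, JY, AV]
Visit GT → queue [CD, YB, NV, AN, HH, JY, AV]
Visit CD → queue [YB, NV, AN, HH, JY, AV]
Visit YB → queue [NV, AN, HH, JY, AV]
Visit NV → queue [AN, HH, JY, AV]
Visit AN → queue [HH, JY, AV]
Visit HH → queue [JY, AV]
Visit JY → queue [AV]
Visit AV → queue []

Visit order: CZ, VI, TT, SK, KO, JP, CB, RO, FL, AG, GZ, GT, CD, YB, NV, AN, HH, JY, AV

HH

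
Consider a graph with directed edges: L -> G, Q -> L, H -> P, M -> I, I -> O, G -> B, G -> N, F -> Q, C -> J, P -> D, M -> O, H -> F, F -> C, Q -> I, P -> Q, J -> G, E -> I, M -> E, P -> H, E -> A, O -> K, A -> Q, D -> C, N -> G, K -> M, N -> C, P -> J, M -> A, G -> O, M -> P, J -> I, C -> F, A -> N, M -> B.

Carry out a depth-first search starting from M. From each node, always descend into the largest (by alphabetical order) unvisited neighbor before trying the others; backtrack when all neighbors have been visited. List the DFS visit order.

Visit M
M → P
P → Q
Q → L
L → G
G → O
O → K
G → N
N → C
C → J
J → I
C → F
G → B
P → H
P → D
M → E
E → A

M -> P -> Q -> L -> G -> O -> K -> N -> C -> J -> I -> F -> B -> H -> D -> E -> A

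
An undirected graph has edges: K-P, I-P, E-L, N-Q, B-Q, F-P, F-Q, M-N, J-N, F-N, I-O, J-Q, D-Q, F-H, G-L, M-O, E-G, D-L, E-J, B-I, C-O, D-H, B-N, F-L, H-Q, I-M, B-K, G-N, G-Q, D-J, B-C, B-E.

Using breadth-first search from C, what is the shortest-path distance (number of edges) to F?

3

Level 0: C
Level 1: B, O
Level 2: E, I, K, M, N, Q
Level 3: D, F, G, H, J, L, P
F first appears at level 3.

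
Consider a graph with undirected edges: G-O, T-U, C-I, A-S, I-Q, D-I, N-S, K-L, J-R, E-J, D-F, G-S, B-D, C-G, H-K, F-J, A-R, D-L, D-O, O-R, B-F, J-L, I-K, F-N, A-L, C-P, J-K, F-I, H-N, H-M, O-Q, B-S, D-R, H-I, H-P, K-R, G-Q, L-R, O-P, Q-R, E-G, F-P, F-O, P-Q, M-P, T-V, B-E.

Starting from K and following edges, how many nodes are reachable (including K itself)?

BFS from K visits: K, H, I, J, L, R, M, N, P, C, D, F, Q, E, A, O, S, G, B
Reachable nodes: 19 of 22 total.

19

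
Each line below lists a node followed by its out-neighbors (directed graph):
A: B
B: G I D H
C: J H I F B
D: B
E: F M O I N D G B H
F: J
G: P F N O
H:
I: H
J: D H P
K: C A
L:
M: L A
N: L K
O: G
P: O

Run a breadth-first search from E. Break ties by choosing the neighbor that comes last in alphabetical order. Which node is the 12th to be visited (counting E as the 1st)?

K

Visit E; enqueue O, N, M, I, H, G, F, D, B → queue [O, N, M, I, H, G, F, D, B]
Visit O → queue [N, M, I, H, G, F, D, B]
Visit N; enqueue L, K → queue [M, I, H, G, F, D, B, L, K]
Visit M; enqueue A → queue [I, H, G, F, D, B, L, K, A]
Visit I → queue [H, G, F, D, B, L, K, A]
Visit H → queue [G, F, D, B, L, K, A]
Visit G; enqueue P → queue [F, D, B, L, K, A, P]
Visit F; enqueue J → queue [D, B, L, K, A, P, J]
Visit D → queue [B, L, K, A, P, J]
Visit B → queue [L, K, A, P, J]
Visit L → queue [K, A, P, J]
Visit K; enqueue C → queue [A, P, J, C]
Visit A → queue [P, J, C]
Visit P → queue [J, C]
Visit J → queue [C]
Visit C → queue []

Visit order: E, O, N, M, I, H, G, F, D, B, L, K, A, P, J, C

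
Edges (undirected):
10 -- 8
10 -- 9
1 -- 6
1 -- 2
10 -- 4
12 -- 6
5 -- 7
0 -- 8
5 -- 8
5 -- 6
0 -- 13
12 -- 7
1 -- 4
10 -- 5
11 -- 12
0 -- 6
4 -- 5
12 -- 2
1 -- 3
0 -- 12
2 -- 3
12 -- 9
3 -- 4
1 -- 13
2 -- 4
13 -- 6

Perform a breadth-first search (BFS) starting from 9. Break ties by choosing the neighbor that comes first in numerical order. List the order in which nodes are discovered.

9 → 10 → 12 → 4 → 5 → 8 → 0 → 2 → 6 → 7 → 11 → 1 → 3 → 13

Visit 9; enqueue 10, 12 → queue [10, 12]
Visit 10; enqueue 4, 5, 8 → queue [12, 4, 5, 8]
Visit 12; enqueue 0, 2, 6, 7, 11 → queue [4, 5, 8, 0, 2, 6, 7, 11]
Visit 4; enqueue 1, 3 → queue [5, 8, 0, 2, 6, 7, 11, 1, 3]
Visit 5 → queue [8, 0, 2, 6, 7, 11, 1, 3]
Visit 8 → queue [0, 2, 6, 7, 11, 1, 3]
Visit 0; enqueue 13 → queue [2, 6, 7, 11, 1, 3, 13]
Visit 2 → queue [6, 7, 11, 1, 3, 13]
Visit 6 → queue [7, 11, 1, 3, 13]
Visit 7 → queue [11, 1, 3, 13]
Visit 11 → queue [1, 3, 13]
Visit 1 → queue [3, 13]
Visit 3 → queue [13]
Visit 13 → queue []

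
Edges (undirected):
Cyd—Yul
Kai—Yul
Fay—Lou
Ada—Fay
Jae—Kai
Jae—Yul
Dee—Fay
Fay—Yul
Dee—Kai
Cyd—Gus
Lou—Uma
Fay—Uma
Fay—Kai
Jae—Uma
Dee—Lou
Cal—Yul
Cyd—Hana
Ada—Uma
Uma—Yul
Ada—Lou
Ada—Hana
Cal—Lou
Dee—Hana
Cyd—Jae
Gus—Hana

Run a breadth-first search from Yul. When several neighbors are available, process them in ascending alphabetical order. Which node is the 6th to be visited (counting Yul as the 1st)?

Kai

Visit Yul; enqueue Cal, Cyd, Fay, Jae, Kai, Uma → queue [Cal, Cyd, Fay, Jae, Kai, Uma]
Visit Cal; enqueue Lou → queue [Cyd, Fay, Jae, Kai, Uma, Lou]
Visit Cyd; enqueue Gus, Hana → queue [Fay, Jae, Kai, Uma, Lou, Gus, Hana]
Visit Fay; enqueue Ada, Dee → queue [Jae, Kai, Uma, Lou, Gus, Hana, Ada, Dee]
Visit Jae → queue [Kai, Uma, Lou, Gus, Hana, Ada, Dee]
Visit Kai → queue [Uma, Lou, Gus, Hana, Ada, Dee]
Visit Uma → queue [Lou, Gus, Hana, Ada, Dee]
Visit Lou → queue [Gus, Hana, Ada, Dee]
Visit Gus → queue [Hana, Ada, Dee]
Visit Hana → queue [Ada, Dee]
Visit Ada → queue [Dee]
Visit Dee → queue []

Visit order: Yul, Cal, Cyd, Fay, Jae, Kai, Uma, Lou, Gus, Hana, Ada, Dee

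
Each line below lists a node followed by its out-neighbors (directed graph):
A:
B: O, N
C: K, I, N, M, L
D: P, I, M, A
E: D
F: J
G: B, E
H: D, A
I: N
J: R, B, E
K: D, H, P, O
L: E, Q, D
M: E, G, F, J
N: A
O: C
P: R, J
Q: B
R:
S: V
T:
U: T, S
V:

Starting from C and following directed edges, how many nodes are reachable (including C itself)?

BFS from C visits: C, K, I, N, M, L, D, H, P, O, A, E, G, F, J, Q, R, B
Reachable nodes: 18 of 22 total.

18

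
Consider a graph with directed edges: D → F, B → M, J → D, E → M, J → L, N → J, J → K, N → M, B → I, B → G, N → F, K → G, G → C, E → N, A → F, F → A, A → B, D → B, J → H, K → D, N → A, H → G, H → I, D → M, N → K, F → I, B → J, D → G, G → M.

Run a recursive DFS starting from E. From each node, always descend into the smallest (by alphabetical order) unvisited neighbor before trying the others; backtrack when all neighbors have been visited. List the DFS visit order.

E, M, N, A, B, G, C, I, J, D, F, H, K, L

Visit E
E → M
E → N
N → A
A → B
B → G
G → C
B → I
B → J
J → D
D → F
J → H
J → K
J → L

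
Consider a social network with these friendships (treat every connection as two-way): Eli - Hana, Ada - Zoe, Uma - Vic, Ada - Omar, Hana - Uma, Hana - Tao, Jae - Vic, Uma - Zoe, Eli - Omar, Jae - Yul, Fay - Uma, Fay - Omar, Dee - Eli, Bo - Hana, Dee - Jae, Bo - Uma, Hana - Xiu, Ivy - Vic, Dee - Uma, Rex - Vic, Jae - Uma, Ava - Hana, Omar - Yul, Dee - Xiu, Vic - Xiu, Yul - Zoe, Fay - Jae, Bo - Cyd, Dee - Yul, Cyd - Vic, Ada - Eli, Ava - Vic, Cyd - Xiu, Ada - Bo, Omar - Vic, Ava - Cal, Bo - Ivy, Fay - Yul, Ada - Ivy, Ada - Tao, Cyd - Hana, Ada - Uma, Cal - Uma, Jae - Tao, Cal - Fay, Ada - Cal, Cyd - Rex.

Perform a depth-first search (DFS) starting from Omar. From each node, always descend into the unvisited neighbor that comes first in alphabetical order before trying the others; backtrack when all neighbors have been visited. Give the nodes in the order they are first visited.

Visit Omar
Omar → Ada
Ada → Bo
Bo → Cyd
Cyd → Hana
Hana → Ava
Ava → Cal
Cal → Fay
Fay → Jae
Jae → Dee
Dee → Eli
Dee → Uma
Uma → Vic
Vic → Ivy
Vic → Rex
Vic → Xiu
Uma → Zoe
Zoe → Yul
Jae → Tao

Omar -> Ada -> Bo -> Cyd -> Hana -> Ava -> Cal -> Fay -> Jae -> Dee -> Eli -> Uma -> Vic -> Ivy -> Rex -> Xiu -> Zoe -> Yul -> Tao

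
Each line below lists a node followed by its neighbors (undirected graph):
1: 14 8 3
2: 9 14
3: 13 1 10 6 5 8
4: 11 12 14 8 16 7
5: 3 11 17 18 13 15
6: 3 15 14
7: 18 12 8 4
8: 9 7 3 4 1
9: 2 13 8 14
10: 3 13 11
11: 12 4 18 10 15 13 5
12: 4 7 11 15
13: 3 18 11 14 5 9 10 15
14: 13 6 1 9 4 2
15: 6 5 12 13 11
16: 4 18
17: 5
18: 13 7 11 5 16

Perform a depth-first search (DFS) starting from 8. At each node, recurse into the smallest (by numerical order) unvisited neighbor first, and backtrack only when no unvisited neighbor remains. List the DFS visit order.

Visit 8
8 → 1
1 → 3
3 → 5
5 → 11
11 → 4
4 → 7
7 → 12
12 → 15
15 → 6
6 → 14
14 → 2
2 → 9
9 → 13
13 → 10
13 → 18
18 → 16
5 → 17

8, 1, 3, 5, 11, 4, 7, 12, 15, 6, 14, 2, 9, 13, 10, 18, 16, 17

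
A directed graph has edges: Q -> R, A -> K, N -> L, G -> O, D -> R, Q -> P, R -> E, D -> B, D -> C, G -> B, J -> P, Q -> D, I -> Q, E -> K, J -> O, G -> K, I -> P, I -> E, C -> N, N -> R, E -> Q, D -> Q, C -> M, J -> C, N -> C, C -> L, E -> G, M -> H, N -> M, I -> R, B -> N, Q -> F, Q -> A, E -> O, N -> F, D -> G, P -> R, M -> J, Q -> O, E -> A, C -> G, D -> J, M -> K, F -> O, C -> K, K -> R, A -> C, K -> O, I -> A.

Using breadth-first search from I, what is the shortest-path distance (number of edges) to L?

3

Level 0: I
Level 1: A, E, P, Q, R
Level 2: C, D, F, G, K, O
Level 3: B, J, L, M, N
Level 4: H
L first appears at level 3.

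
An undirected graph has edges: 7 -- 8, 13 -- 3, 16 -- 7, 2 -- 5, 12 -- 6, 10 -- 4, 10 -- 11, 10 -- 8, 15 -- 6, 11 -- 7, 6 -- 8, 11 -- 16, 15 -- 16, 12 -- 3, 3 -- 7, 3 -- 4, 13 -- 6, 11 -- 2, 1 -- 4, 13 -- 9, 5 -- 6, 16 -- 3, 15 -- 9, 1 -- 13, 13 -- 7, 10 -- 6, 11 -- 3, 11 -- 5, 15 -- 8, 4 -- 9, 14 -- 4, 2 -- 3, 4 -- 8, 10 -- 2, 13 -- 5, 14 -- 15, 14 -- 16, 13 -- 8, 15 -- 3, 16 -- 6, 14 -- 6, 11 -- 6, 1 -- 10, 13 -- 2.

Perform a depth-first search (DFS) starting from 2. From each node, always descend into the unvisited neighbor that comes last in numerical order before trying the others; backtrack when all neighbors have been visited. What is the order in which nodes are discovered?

2 → 13 → 9 → 15 → 16 → 14 → 6 → 12 → 3 → 11 → 10 → 8 → 7 → 4 → 1 → 5

Visit 2
2 → 13
13 → 9
9 → 15
15 → 16
16 → 14
14 → 6
6 → 12
12 → 3
3 → 11
11 → 10
10 → 8
8 → 7
8 → 4
4 → 1
11 → 5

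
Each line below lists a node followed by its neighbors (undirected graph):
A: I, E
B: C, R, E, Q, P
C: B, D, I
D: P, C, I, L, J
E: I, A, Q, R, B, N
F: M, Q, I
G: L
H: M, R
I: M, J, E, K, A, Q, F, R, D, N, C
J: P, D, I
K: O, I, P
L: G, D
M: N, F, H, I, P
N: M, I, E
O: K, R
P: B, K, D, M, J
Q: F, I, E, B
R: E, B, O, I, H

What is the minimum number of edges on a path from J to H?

3

Level 0: J
Level 1: D, I, P
Level 2: A, B, C, E, F, K, L, M, N, Q, R
Level 3: G, H, O
H first appears at level 3.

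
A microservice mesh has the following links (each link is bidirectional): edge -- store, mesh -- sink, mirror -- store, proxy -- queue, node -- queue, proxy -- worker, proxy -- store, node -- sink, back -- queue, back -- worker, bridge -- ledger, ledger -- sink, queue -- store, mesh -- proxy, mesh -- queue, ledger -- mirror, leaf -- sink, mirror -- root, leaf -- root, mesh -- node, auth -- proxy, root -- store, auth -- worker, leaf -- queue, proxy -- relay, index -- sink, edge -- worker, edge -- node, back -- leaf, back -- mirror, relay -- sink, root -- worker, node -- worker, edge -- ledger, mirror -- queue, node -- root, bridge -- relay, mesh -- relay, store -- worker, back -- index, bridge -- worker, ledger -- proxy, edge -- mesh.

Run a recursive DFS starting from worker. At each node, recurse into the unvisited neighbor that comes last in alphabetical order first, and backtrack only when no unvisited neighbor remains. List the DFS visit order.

worker store root node sink relay proxy queue mirror ledger edge mesh bridge back leaf index auth

Visit worker
worker → store
store → root
root → node
node → sink
sink → relay
relay → proxy
proxy → queue
queue → mirror
mirror → ledger
ledger → edge
edge → mesh
ledger → bridge
mirror → back
back → leaf
back → index
proxy → auth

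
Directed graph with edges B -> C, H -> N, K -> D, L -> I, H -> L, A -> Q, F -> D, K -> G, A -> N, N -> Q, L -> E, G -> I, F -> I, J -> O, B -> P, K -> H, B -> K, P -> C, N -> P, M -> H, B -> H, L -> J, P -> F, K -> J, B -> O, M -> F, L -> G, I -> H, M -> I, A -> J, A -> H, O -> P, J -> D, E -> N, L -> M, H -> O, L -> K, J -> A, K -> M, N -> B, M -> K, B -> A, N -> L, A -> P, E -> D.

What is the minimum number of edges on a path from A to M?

Level 0: A
Level 1: H, J, N, P, Q
Level 2: B, C, D, F, L, O
Level 3: E, G, I, K, M
M first appears at level 3.

3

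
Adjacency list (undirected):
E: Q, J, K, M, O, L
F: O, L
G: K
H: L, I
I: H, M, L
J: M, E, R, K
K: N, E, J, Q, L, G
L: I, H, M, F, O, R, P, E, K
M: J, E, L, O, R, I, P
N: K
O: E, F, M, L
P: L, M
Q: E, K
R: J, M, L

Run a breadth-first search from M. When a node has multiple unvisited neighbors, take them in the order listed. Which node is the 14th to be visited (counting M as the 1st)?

Visit M; enqueue J, E, L, O, R, I, P → queue [J, E, L, O, R, I, P]
Visit J; enqueue K → queue [E, L, O, R, I, P, K]
Visit E; enqueue Q → queue [L, O, R, I, P, K, Q]
Visit L; enqueue H, F → queue [O, R, I, P, K, Q, H, F]
Visit O → queue [R, I, P, K, Q, H, F]
Visit R → queue [I, P, K, Q, H, F]
Visit I → queue [P, K, Q, H, F]
Visit P → queue [K, Q, H, F]
Visit K; enqueue N, G → queue [Q, H, F, N, G]
Visit Q → queue [H, F, N, G]
Visit H → queue [F, N, G]
Visit F → queue [N, G]
Visit N → queue [G]
Visit G → queue []

Visit order: M, J, E, L, O, R, I, P, K, Q, H, F, N, G

G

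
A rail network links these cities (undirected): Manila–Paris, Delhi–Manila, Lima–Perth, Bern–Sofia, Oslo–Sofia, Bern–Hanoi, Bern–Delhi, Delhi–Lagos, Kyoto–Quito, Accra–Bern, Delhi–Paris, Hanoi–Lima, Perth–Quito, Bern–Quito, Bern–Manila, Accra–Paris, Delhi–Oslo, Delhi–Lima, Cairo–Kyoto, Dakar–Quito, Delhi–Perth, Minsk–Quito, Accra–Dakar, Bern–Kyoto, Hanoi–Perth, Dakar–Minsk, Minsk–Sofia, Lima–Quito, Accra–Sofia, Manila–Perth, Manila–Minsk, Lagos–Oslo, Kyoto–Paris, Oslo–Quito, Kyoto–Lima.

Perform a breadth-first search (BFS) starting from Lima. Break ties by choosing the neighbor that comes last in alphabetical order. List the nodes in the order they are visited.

Lima -> Quito -> Perth -> Kyoto -> Hanoi -> Delhi -> Oslo -> Minsk -> Dakar -> Bern -> Manila -> Paris -> Cairo -> Lagos -> Sofia -> Accra

Visit Lima; enqueue Quito, Perth, Kyoto, Hanoi, Delhi → queue [Quito, Perth, Kyoto, Hanoi, Delhi]
Visit Quito; enqueue Oslo, Minsk, Dakar, Bern → queue [Perth, Kyoto, Hanoi, Delhi, Oslo, Minsk, Dakar, Bern]
Visit Perth; enqueue Manila → queue [Kyoto, Hanoi, Delhi, Oslo, Minsk, Dakar, Bern, Manila]
Visit Kyoto; enqueue Paris, Cairo → queue [Hanoi, Delhi, Oslo, Minsk, Dakar, Bern, Manila, Paris, Cairo]
Visit Hanoi → queue [Delhi, Oslo, Minsk, Dakar, Bern, Manila, Paris, Cairo]
Visit Delhi; enqueue Lagos → queue [Oslo, Minsk, Dakar, Bern, Manila, Paris, Cairo, Lagos]
Visit Oslo; enqueue Sofia → queue [Minsk, Dakar, Bern, Manila, Paris, Cairo, Lagos, Sofia]
Visit Minsk → queue [Dakar, Bern, Manila, Paris, Cairo, Lagos, Sofia]
Visit Dakar; enqueue Accra → queue [Bern, Manila, Paris, Cairo, Lagos, Sofia, Accra]
Visit Bern → queue [Manila, Paris, Cairo, Lagos, Sofia, Accra]
Visit Manila → queue [Paris, Cairo, Lagos, Sofia, Accra]
Visit Paris → queue [Cairo, Lagos, Sofia, Accra]
Visit Cairo → queue [Lagos, Sofia, Accra]
Visit Lagos → queue [Sofia, Accra]
Visit Sofia → queue [Accra]
Visit Accra → queue []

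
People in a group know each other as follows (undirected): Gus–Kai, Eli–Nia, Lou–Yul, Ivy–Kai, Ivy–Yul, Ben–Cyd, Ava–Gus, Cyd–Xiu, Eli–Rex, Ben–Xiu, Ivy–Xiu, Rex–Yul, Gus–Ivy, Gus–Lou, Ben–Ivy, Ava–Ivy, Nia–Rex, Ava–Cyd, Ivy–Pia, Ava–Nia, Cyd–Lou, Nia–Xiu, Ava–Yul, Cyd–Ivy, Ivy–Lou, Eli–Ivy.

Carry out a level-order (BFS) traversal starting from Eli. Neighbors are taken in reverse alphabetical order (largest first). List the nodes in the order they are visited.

Eli, Rex, Nia, Ivy, Yul, Xiu, Ava, Pia, Lou, Kai, Gus, Cyd, Ben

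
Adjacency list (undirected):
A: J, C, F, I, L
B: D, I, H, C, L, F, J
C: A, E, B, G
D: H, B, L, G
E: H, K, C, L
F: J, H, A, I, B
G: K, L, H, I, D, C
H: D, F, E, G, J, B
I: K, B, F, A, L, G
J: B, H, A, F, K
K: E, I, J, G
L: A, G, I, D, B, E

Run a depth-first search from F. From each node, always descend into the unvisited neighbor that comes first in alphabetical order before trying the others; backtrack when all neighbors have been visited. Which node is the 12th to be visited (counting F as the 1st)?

J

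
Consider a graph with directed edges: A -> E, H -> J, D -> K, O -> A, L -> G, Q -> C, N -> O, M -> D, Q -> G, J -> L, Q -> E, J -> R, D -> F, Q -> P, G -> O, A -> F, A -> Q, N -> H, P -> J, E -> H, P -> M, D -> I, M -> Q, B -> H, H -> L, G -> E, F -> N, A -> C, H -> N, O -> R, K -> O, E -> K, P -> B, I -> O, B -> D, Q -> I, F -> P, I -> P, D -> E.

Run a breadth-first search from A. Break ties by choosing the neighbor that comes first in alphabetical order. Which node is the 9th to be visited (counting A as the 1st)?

P

Visit A; enqueue C, E, F, Q → queue [C, E, F, Q]
Visit C → queue [E, F, Q]
Visit E; enqueue H, K → queue [F, Q, H, K]
Visit F; enqueue N, P → queue [Q, H, K, N, P]
Visit Q; enqueue G, I → queue [H, K, N, P, G, I]
Visit H; enqueue J, L → queue [K, N, P, G, I, J, L]
Visit K; enqueue O → queue [N, P, G, I, J, L, O]
Visit N → queue [P, G, I, J, L, O]
Visit P; enqueue B, M → queue [G, I, J, L, O, B, M]
Visit G → queue [I, J, L, O, B, M]
Visit I → queue [J, L, O, B, M]
Visit J; enqueue R → queue [L, O, B, M, R]
Visit L → queue [O, B, M, R]
Visit O → queue [B, M, R]
Visit B; enqueue D → queue [M, R, D]
Visit M → queue [R, D]
Visit R → queue [D]
Visit D → queue []

Visit order: A, C, E, F, Q, H, K, N, P, G, I, J, L, O, B, M, R, D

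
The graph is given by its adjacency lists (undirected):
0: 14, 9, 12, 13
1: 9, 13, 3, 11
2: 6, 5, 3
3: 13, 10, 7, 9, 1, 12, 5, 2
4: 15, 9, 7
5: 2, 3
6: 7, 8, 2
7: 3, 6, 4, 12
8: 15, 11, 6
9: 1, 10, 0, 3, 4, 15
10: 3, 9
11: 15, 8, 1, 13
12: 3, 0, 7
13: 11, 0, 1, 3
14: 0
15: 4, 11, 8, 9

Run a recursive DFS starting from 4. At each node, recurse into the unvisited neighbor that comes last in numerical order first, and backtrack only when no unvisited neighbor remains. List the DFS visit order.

4 15 11 13 3 12 7 6 8 2 5 0 14 9 10 1

Visit 4
4 → 15
15 → 11
11 → 13
13 → 3
3 → 12
12 → 7
7 → 6
6 → 8
6 → 2
2 → 5
12 → 0
0 → 14
0 → 9
9 → 10
9 → 1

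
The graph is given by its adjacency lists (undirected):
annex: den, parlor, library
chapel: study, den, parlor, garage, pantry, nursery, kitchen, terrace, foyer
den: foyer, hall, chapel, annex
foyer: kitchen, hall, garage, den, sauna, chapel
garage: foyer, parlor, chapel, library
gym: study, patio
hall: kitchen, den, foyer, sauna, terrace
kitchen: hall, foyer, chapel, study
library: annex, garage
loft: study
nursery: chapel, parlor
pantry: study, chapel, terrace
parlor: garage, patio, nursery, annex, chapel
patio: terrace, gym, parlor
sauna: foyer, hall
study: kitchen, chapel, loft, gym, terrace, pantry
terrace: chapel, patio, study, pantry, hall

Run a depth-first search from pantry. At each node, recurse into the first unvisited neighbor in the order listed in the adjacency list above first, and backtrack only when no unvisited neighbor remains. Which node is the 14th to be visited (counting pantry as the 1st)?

Visit pantry
pantry → study
study → kitchen
kitchen → hall
hall → den
den → foyer
foyer → garage
garage → parlor
parlor → patio
patio → terrace
terrace → chapel
chapel → nursery
patio → gym
parlor → annex
annex → library
foyer → sauna
study → loft

Visit order: pantry, study, kitchen, hall, den, foyer, garage, parlor, patio, terrace, chapel, nursery, gym, annex, library, sauna, loft

annex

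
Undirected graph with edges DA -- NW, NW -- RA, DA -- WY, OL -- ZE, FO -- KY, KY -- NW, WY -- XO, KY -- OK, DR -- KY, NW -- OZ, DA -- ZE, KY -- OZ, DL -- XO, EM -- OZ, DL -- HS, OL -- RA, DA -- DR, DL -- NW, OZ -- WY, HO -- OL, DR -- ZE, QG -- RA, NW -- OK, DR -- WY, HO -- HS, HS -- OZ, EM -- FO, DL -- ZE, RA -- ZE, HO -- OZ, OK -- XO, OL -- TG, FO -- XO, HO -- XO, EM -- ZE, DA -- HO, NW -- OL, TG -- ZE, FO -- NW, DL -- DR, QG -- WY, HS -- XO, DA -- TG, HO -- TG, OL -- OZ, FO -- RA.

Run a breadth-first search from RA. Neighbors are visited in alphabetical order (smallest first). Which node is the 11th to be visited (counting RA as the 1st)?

Visit RA; enqueue FO, NW, OL, QG, ZE → queue [FO, NW, OL, QG, ZE]
Visit FO; enqueue EM, KY, XO → queue [NW, OL, QG, ZE, EM, KY, XO]
Visit NW; enqueue DA, DL, OK, OZ → queue [OL, QG, ZE, EM, KY, XO, DA, DL, OK, OZ]
Visit OL; enqueue HO, TG → queue [QG, ZE, EM, KY, XO, DA, DL, OK, OZ, HO, TG]
Visit QG; enqueue WY → queue [ZE, EM, KY, XO, DA, DL, OK, OZ, HO, TG, WY]
Visit ZE; enqueue DR → queue [EM, KY, XO, DA, DL, OK, OZ, HO, TG, WY, DR]
Visit EM → queue [KY, XO, DA, DL, OK, OZ, HO, TG, WY, DR]
Visit KY → queue [XO, DA, DL, OK, OZ, HO, TG, WY, DR]
Visit XO; enqueue HS → queue [DA, DL, OK, OZ, HO, TG, WY, DR, HS]
Visit DA → queue [DL, OK, OZ, HO, TG, WY, DR, HS]
Visit DL → queue [OK, OZ, HO, TG, WY, DR, HS]
Visit OK → queue [OZ, HO, TG, WY, DR, HS]
Visit OZ → queue [HO, TG, WY, DR, HS]
Visit HO → queue [TG, WY, DR, HS]
Visit TG → queue [WY, DR, HS]
Visit WY → queue [DR, HS]
Visit DR → queue [HS]
Visit HS → queue []

Visit order: RA, FO, NW, OL, QG, ZE, EM, KY, XO, DA, DL, OK, OZ, HO, TG, WY, DR, HS

DL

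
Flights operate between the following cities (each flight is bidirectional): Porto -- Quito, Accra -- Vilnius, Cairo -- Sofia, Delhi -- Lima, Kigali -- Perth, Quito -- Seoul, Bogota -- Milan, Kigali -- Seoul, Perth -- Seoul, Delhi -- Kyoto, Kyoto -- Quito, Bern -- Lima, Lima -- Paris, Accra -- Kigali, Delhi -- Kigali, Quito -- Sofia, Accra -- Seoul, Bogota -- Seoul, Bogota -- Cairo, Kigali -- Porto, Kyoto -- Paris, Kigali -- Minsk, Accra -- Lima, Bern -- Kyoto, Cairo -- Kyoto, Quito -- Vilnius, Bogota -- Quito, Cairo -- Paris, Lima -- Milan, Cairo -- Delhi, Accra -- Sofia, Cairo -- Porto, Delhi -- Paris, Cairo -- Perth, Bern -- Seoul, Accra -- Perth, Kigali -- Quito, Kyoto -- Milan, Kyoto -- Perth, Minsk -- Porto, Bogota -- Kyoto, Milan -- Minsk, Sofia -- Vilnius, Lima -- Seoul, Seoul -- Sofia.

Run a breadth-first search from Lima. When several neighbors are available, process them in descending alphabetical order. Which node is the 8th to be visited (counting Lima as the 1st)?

Visit Lima; enqueue Seoul, Paris, Milan, Delhi, Bern, Accra → queue [Seoul, Paris, Milan, Delhi, Bern, Accra]
Visit Seoul; enqueue Sofia, Quito, Perth, Kigali, Bogota → queue [Paris, Milan, Delhi, Bern, Accra, Sofia, Quito, Perth, Kigali, Bogota]
Visit Paris; enqueue Kyoto, Cairo → queue [Milan, Delhi, Bern, Accra, Sofia, Quito, Perth, Kigali, Bogota, Kyoto, Cairo]
Visit Milan; enqueue Minsk → queue [Delhi, Bern, Accra, Sofia, Quito, Perth, Kigali, Bogota, Kyoto, Cairo, Minsk]
Visit Delhi → queue [Bern, Accra, Sofia, Quito, Perth, Kigali, Bogota, Kyoto, Cairo, Minsk]
Visit Bern → queue [Accra, Sofia, Quito, Perth, Kigali, Bogota, Kyoto, Cairo, Minsk]
Visit Accra; enqueue Vilnius → queue [Sofia, Quito, Perth, Kigali, Bogota, Kyoto, Cairo, Minsk, Vilnius]
Visit Sofia → queue [Quito, Perth, Kigali, Bogota, Kyoto, Cairo, Minsk, Vilnius]
Visit Quito; enqueue Porto → queue [Perth, Kigali, Bogota, Kyoto, Cairo, Minsk, Vilnius, Porto]
Visit Perth → queue [Kigali, Bogota, Kyoto, Cairo, Minsk, Vilnius, Porto]
Visit Kigali → queue [Bogota, Kyoto, Cairo, Minsk, Vilnius, Porto]
Visit Bogota → queue [Kyoto, Cairo, Minsk, Vilnius, Porto]
Visit Kyoto → queue [Cairo, Minsk, Vilnius, Porto]
Visit Cairo → queue [Minsk, Vilnius, Porto]
Visit Minsk → queue [Vilnius, Porto]
Visit Vilnius → queue [Porto]
Visit Porto → queue []

Visit order: Lima, Seoul, Paris, Milan, Delhi, Bern, Accra, Sofia, Quito, Perth, Kigali, Bogota, Kyoto, Cairo, Minsk, Vilnius, Porto

Sofia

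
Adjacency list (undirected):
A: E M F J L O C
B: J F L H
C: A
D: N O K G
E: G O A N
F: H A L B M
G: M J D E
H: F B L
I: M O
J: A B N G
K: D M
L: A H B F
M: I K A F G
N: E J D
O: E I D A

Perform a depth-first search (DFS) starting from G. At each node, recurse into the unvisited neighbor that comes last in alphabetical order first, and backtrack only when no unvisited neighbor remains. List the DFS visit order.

Visit G
G → M
M → K
K → D
D → O
O → I
O → E
E → N
N → J
J → B
B → L
L → H
H → F
F → A
A → C

G, M, K, D, O, I, E, N, J, B, L, H, F, A, C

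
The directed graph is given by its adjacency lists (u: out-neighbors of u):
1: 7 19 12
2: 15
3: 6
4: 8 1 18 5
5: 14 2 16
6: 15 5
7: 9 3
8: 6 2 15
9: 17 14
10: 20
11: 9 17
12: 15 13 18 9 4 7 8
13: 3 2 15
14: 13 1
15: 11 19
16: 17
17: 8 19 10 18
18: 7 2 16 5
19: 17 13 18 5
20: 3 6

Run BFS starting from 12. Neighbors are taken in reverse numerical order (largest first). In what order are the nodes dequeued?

12, 18, 15, 13, 9, 8, 7, 4, 16, 5, 2, 19, 11, 3, 17, 14, 6, 1, 10, 20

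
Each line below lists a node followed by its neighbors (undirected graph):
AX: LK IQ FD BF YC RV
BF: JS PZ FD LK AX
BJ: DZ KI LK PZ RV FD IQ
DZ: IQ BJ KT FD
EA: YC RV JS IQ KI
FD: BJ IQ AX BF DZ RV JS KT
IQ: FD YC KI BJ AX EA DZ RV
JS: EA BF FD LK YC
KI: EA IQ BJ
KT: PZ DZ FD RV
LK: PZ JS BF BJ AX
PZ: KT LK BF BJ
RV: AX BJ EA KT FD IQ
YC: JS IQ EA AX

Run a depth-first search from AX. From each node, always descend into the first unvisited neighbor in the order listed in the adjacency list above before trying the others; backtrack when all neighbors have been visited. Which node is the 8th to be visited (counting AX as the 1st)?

BJ

Visit AX
AX → LK
LK → PZ
PZ → KT
KT → DZ
DZ → IQ
IQ → FD
FD → BJ
BJ → KI
KI → EA
EA → YC
YC → JS
JS → BF
EA → RV

Visit order: AX, LK, PZ, KT, DZ, IQ, FD, BJ, KI, EA, YC, JS, BF, RV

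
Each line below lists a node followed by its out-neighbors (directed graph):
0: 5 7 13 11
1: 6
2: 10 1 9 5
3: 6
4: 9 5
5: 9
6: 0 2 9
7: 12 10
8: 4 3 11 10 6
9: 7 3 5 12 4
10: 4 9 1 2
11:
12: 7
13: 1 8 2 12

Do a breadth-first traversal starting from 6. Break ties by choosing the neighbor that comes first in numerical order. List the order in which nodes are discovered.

6 -> 0 -> 2 -> 9 -> 5 -> 7 -> 11 -> 13 -> 1 -> 10 -> 3 -> 4 -> 12 -> 8

Visit 6; enqueue 0, 2, 9 → queue [0, 2, 9]
Visit 0; enqueue 5, 7, 11, 13 → queue [2, 9, 5, 7, 11, 13]
Visit 2; enqueue 1, 10 → queue [9, 5, 7, 11, 13, 1, 10]
Visit 9; enqueue 3, 4, 12 → queue [5, 7, 11, 13, 1, 10, 3, 4, 12]
Visit 5 → queue [7, 11, 13, 1, 10, 3, 4, 12]
Visit 7 → queue [11, 13, 1, 10, 3, 4, 12]
Visit 11 → queue [13, 1, 10, 3, 4, 12]
Visit 13; enqueue 8 → queue [1, 10, 3, 4, 12, 8]
Visit 1 → queue [10, 3, 4, 12, 8]
Visit 10 → queue [3, 4, 12, 8]
Visit 3 → queue [4, 12, 8]
Visit 4 → queue [12, 8]
Visit 12 → queue [8]
Visit 8 → queue []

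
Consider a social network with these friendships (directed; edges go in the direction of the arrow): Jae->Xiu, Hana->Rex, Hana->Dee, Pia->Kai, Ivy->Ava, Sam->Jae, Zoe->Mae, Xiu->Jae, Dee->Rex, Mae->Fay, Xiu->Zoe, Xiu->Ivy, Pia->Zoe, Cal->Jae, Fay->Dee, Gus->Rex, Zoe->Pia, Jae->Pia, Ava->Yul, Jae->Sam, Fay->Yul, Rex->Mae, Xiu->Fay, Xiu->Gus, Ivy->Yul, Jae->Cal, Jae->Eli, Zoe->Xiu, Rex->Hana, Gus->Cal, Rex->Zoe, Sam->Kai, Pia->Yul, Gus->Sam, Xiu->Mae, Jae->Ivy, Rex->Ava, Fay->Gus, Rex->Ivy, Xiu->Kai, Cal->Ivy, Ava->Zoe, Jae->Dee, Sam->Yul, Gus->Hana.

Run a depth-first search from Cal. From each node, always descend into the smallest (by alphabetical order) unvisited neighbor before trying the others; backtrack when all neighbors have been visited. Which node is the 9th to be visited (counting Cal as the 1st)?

Visit Cal
Cal → Ivy
Ivy → Ava
Ava → Yul
Ava → Zoe
Zoe → Mae
Mae → Fay
Fay → Dee
Dee → Rex
Rex → Hana
Fay → Gus
Gus → Sam
Sam → Jae
Jae → Eli
Jae → Pia
Pia → Kai
Jae → Xiu

Visit order: Cal, Ivy, Ava, Yul, Zoe, Mae, Fay, Dee, Rex, Hana, Gus, Sam, Jae, Eli, Pia, Kai, Xiu

Rex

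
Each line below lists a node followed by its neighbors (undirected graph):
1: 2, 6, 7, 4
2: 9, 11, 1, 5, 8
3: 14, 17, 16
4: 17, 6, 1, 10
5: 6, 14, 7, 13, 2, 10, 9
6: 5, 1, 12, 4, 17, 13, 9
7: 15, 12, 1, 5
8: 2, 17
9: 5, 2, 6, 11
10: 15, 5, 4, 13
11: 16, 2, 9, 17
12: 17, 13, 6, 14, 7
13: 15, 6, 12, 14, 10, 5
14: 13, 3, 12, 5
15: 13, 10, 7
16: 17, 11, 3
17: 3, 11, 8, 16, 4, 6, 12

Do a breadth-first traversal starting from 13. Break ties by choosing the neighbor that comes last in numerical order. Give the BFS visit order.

13 -> 15 -> 14 -> 12 -> 10 -> 6 -> 5 -> 7 -> 3 -> 17 -> 4 -> 9 -> 1 -> 2 -> 16 -> 11 -> 8

Visit 13; enqueue 15, 14, 12, 10, 6, 5 → queue [15, 14, 12, 10, 6, 5]
Visit 15; enqueue 7 → queue [14, 12, 10, 6, 5, 7]
Visit 14; enqueue 3 → queue [12, 10, 6, 5, 7, 3]
Visit 12; enqueue 17 → queue [10, 6, 5, 7, 3, 17]
Visit 10; enqueue 4 → queue [6, 5, 7, 3, 17, 4]
Visit 6; enqueue 9, 1 → queue [5, 7, 3, 17, 4, 9, 1]
Visit 5; enqueue 2 → queue [7, 3, 17, 4, 9, 1, 2]
Visit 7 → queue [3, 17, 4, 9, 1, 2]
Visit 3; enqueue 16 → queue [17, 4, 9, 1, 2, 16]
Visit 17; enqueue 11, 8 → queue [4, 9, 1, 2, 16, 11, 8]
Visit 4 → queue [9, 1, 2, 16, 11, 8]
Visit 9 → queue [1, 2, 16, 11, 8]
Visit 1 → queue [2, 16, 11, 8]
Visit 2 → queue [16, 11, 8]
Visit 16 → queue [11, 8]
Visit 11 → queue [8]
Visit 8 → queue []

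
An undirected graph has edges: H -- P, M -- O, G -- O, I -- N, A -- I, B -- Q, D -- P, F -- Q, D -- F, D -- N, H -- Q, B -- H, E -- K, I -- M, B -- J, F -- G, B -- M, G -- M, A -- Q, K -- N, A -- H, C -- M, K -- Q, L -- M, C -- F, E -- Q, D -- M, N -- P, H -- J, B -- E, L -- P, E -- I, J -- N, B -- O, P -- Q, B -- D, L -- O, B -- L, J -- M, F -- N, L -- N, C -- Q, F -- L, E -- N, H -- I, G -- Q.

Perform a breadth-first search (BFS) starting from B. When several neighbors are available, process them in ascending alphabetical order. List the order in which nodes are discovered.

Visit B; enqueue D, E, H, J, L, M, O, Q → queue [D, E, H, J, L, M, O, Q]
Visit D; enqueue F, N, P → queue [E, H, J, L, M, O, Q, F, N, P]
Visit E; enqueue I, K → queue [H, J, L, M, O, Q, F, N, P, I, K]
Visit H; enqueue A → queue [J, L, M, O, Q, F, N, P, I, K, A]
Visit J → queue [L, M, O, Q, F, N, P, I, K, A]
Visit L → queue [M, O, Q, F, N, P, I, K, A]
Visit M; enqueue C, G → queue [O, Q, F, N, P, I, K, A, C, G]
Visit O → queue [Q, F, N, P, I, K, A, C, G]
Visit Q → queue [F, N, P, I, K, A, C, G]
Visit F → queue [N, P, I, K, A, C, G]
Visit N → queue [P, I, K, A, C, G]
Visit P → queue [I, K, A, C, G]
Visit I → queue [K, A, C, G]
Visit K → queue [A, C, G]
Visit A → queue [C, G]
Visit C → queue [G]
Visit G → queue []

B → D → E → H → J → L → M → O → Q → F → N → P → I → K → A → C → G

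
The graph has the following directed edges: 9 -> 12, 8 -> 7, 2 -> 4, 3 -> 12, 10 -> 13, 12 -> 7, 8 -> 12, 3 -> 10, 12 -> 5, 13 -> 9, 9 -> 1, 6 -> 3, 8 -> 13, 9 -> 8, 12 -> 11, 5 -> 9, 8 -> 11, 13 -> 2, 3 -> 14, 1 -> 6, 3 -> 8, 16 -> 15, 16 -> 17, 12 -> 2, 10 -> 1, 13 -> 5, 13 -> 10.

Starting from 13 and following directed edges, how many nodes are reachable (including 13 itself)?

BFS from 13 visits: 13, 2, 5, 9, 10, 4, 1, 8, 12, 6, 7, 11, 3, 14
Reachable nodes: 14 of 17 total.

14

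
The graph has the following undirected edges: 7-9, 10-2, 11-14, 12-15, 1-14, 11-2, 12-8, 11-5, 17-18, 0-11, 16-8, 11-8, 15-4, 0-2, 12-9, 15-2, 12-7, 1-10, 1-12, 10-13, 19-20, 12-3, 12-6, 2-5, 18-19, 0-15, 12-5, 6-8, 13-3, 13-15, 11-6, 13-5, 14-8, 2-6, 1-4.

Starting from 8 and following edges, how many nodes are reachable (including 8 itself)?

BFS from 8 visits: 8, 6, 11, 12, 14, 16, 2, 0, 5, 1, 3, 7, 9, 15, 10, 13, 4
Reachable nodes: 17 of 21 total.

17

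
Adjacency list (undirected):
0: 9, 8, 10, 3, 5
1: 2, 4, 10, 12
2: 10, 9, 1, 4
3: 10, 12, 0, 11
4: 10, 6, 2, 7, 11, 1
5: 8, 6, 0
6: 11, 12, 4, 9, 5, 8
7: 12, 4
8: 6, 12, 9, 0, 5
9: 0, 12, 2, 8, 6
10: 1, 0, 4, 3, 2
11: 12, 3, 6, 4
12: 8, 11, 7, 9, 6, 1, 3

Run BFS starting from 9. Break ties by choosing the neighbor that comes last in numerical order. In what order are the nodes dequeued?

9, 12, 8, 6, 2, 0, 11, 7, 3, 1, 5, 4, 10

Visit 9; enqueue 12, 8, 6, 2, 0 → queue [12, 8, 6, 2, 0]
Visit 12; enqueue 11, 7, 3, 1 → queue [8, 6, 2, 0, 11, 7, 3, 1]
Visit 8; enqueue 5 → queue [6, 2, 0, 11, 7, 3, 1, 5]
Visit 6; enqueue 4 → queue [2, 0, 11, 7, 3, 1, 5, 4]
Visit 2; enqueue 10 → queue [0, 11, 7, 3, 1, 5, 4, 10]
Visit 0 → queue [11, 7, 3, 1, 5, 4, 10]
Visit 11 → queue [7, 3, 1, 5, 4, 10]
Visit 7 → queue [3, 1, 5, 4, 10]
Visit 3 → queue [1, 5, 4, 10]
Visit 1 → queue [5, 4, 10]
Visit 5 → queue [4, 10]
Visit 4 → queue [10]
Visit 10 → queue []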